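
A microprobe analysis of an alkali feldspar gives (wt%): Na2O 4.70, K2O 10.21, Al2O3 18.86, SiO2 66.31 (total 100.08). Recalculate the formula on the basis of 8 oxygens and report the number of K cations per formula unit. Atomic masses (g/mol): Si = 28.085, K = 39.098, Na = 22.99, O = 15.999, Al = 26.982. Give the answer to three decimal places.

0.589 K apfu

Na2O (M=61.979): mol = 0.07583; Na = 0.15166, O = 0.07583.
K2O (M=94.195): mol = 0.10839; K = 0.21678, O = 0.10839.
Al2O3 (M=101.961): mol = 0.18497; Al = 0.36994, O = 0.55491.
SiO2 (M=60.083): mol = 1.10364; Si = 1.10364, O = 2.20728.
ΣO = 2.94641; factor = 8/ΣO = 2.71517.
K apfu = 0.21678 × 2.71517 = 0.589.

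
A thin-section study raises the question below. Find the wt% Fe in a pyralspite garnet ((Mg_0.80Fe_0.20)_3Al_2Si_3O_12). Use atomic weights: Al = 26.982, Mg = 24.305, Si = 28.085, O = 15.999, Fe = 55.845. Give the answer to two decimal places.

M((Mg_0.80Fe_0.20)_3Al_2Si_3O_12) = 422.046 g/mol.
Fe contributes 0.60 × 55.845 = 33.507 g per mole.
33.507/422.046 = 0.0794 → 7.94%.

7.94 mass %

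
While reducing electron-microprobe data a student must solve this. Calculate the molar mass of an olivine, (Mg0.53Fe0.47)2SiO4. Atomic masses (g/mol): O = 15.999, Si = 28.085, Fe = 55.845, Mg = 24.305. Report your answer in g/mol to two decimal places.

M = 1.06·24.305 + 0.94·55.845 + 1·28.085 + 4·15.999

170.34 g/mol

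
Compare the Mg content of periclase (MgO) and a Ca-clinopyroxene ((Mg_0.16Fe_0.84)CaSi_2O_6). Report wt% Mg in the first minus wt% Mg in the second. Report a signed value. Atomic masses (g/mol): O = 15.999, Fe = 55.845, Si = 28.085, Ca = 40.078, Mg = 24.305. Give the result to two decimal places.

58.70 percentage points

First mineral: 24.305 g Mg in 40.304 g formula = 60.30 wt% Mg.
Second mineral: 3.889 g Mg in 243.041 g formula = 1.60 wt% Mg.
60.30% − 1.60% gives a difference of 58.70 percentage points.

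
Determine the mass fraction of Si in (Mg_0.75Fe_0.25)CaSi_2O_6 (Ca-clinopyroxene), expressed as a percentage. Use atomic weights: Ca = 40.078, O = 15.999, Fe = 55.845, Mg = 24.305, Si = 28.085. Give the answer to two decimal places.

25.03 wt%

M((Mg_0.75Fe_0.25)CaSi_2O_6) = 224.432 g/mol.
Si contributes 2 × 28.085 = 56.170 g per mole.
56.170/224.432 = 0.2503 → 25.03%.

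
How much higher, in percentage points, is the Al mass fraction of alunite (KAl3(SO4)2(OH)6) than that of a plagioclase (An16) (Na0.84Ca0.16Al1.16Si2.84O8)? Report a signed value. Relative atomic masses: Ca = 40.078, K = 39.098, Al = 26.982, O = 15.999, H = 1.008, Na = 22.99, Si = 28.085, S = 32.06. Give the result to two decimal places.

Al in KAl3(SO4)2(OH)6: molar mass 414.198 g/mol; 3×26.982 = 80.946 g → 19.54 wt%.
Al in Na0.84Ca0.16Al1.16Si2.84O8: molar mass 264.777 g/mol; 1.16×26.982 = 31.299 g → 11.82 wt%.
Difference = 19.54 − 11.82 = 7.72 percentage points.

7.72 percentage points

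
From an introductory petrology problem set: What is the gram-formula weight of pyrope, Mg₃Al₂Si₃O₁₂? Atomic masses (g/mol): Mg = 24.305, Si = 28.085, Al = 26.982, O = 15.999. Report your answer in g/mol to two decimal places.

The formula mass is the sum 3(24.305) + 2(26.982) + 3(28.085) + 12(15.999).

403.12 g/mol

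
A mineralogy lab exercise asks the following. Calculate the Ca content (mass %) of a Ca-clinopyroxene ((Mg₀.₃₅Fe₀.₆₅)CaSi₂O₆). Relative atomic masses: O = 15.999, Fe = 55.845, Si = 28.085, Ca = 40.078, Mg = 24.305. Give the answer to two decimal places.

16.91 mass %

Formula mass = 0.35×24.305 + 0.65×55.845 + 1×40.078 + 2×28.085 + 6×15.999 = 237.048 g/mol, of which 40.078 g is Ca.
So Ca makes up 40.078/237.048 = 0.1691 of the mass, i.e. 16.91%.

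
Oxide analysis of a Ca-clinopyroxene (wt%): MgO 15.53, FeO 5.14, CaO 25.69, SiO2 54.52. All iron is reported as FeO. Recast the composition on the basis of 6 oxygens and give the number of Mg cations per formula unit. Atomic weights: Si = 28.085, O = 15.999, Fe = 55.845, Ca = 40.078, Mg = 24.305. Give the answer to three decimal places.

0.847 Mg apfu

15.53 wt% MgO ÷ 40.304 g/mol = 0.38532 mol, giving 0.38532 Mg and 0.38532 O.
5.14 wt% FeO ÷ 71.844 g/mol = 0.07154 mol, giving 0.07154 Fe and 0.07154 O.
25.69 wt% CaO ÷ 56.077 g/mol = 0.45812 mol, giving 0.45812 Ca and 0.45812 O.
54.52 wt% SiO2 ÷ 60.083 g/mol = 0.90741 mol, giving 0.90741 Si and 1.81482 O.
Oxygen sums to 2.72980; scaling by 6/2.72980 = 2.19796 puts the formula on 6 O.
Mg: 0.38532 × 2.19796 = 0.847 atoms per formula unit.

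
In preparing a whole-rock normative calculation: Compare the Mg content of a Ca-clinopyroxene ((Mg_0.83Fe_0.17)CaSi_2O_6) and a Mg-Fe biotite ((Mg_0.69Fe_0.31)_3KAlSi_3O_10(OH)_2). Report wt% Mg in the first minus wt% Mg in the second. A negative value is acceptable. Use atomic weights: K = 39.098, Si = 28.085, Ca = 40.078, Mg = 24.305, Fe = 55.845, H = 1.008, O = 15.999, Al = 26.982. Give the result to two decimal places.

Mg in (Mg_0.83Fe_0.17)CaSi_2O_6: molar mass 221.909 g/mol; 0.83×24.305 = 20.173 g → 9.09 wt%.
Mg in (Mg_0.69Fe_0.31)_3KAlSi_3O_10(OH)_2: molar mass 446.586 g/mol; 2.07×24.305 = 50.311 g → 11.27 wt%.
Difference = 9.09 − 11.27 = -2.18 percentage points.

-2.18 percentage points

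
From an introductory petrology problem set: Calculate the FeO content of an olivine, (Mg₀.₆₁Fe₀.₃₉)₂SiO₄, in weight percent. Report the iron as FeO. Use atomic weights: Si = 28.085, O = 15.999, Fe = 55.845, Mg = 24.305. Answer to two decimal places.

Molar mass of (Mg₀.₆₁Fe₀.₃₉)₂SiO₄ = 1.22×24.305 + 0.78×55.845 + 1×28.085 + 4×15.999 = 165.292 g/mol.
Each formula unit contains 0.78 Fe, equivalent to 0.78/1 = 0.7800 mol FeO.
M(FeO) = 1×55.845 + 1×15.999 = 71.844 g/mol.
Mass of FeO per formula unit = 0.7800 × 71.844 = 56.038 g.
FeO wt% = 56.038 / 165.292 × 100 = 33.90%.

33.90 wt%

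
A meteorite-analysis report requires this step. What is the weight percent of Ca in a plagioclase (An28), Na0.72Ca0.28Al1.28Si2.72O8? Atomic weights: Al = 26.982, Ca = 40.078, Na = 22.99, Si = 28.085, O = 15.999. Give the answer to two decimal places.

M(Na0.72Ca0.28Al1.28Si2.72O8) = 266.695 g/mol.
Ca contributes 0.28 × 40.078 = 11.222 g per mole.
11.222/266.695 = 0.0421 → 4.21%.

4.21 weight percent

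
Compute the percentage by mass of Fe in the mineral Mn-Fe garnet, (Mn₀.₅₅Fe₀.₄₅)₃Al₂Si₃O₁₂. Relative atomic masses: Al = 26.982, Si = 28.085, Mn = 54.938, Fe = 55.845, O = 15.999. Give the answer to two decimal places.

15.19 wt%

Formula mass = 1.65×54.938 + 1.35×55.845 + 2×26.982 + 3×28.085 + 12×15.999 = 496.245 g/mol, of which 75.391 g is Fe.
So Fe makes up 75.391/496.245 = 0.1519 of the mass, i.e. 15.19%.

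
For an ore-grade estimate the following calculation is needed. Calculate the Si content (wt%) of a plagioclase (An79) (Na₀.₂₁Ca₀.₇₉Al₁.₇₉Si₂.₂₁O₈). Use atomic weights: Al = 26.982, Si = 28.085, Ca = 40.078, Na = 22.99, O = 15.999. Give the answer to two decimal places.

22.58 wt%

Formula mass = 0.21×22.99 + 0.79×40.078 + 1.79×26.982 + 2.21×28.085 + 8×15.999 = 274.847 g/mol, of which 62.068 g is Si.
So Si makes up 62.068/274.847 = 0.2258 of the mass, i.e. 22.58%.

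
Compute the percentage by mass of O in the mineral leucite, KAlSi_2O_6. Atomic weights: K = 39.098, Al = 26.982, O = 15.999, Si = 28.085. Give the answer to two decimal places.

Molar mass of KAlSi_2O_6: 1×39.098 + 1×26.982 + 2×28.085 + 6×15.999 = 218.244 g/mol.
Mass of O per formula unit: 6 × 15.999 = 95.994 g.
Weight fraction O = 95.994 / 218.244 = 0.4398.

43.98 weight percent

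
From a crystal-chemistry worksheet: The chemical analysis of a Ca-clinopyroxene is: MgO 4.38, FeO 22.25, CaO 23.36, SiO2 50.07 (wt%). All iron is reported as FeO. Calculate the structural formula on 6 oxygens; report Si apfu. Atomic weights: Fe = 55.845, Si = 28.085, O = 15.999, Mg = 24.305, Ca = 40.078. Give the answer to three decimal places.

1.999 Si apfu

MgO: 4.38/40.304 = 0.10867 mol → 0.10867 mol Mg, 0.10867 mol O.
FeO: 22.25/71.844 = 0.30970 mol → 0.30970 mol Fe, 0.30970 mol O.
CaO: 23.36/56.077 = 0.41657 mol → 0.41657 mol Ca, 0.41657 mol O.
SiO2: 50.07/60.083 = 0.83335 mol → 0.83335 mol Si, 1.66670 mol O.
Total oxygen = 2.50164 mol. Normalization factor = 6/2.50164 = 2.39843.
Si per 6 O = 0.83335 × 2.39843 = 1.999.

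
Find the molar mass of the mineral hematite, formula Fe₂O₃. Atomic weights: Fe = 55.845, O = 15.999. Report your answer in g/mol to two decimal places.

159.69 g/mol

Fe: 2 × 55.845 = 111.6900
O: 3 × 15.999 = 47.9970
Summing the contributions gives the formula mass.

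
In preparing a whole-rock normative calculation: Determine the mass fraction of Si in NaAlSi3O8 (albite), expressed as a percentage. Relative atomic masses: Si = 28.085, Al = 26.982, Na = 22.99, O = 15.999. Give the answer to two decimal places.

32.13 mass %

Formula mass = 1*22.99 + 1*26.982 + 3*28.085 + 8*15.999 = 262.219 g/mol, of which 84.255 g is Si.
So Si makes up 84.255/262.219 = 0.3213 of the mass, i.e. 32.13%.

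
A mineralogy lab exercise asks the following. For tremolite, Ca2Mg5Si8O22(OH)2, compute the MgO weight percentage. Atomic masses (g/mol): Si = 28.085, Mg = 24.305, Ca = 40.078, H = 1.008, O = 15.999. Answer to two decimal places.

M(Ca2Mg5Si8O22(OH)2) = 812.353 g/mol; M(MgO) = 40.304 g/mol.
Moles MgO per formula unit = 5 Mg ÷ 1 = 5.0000.
MgO fraction = (5.0000 × 40.304) / 812.353 = 201.520/812.353 = 0.2481.

24.81 wt%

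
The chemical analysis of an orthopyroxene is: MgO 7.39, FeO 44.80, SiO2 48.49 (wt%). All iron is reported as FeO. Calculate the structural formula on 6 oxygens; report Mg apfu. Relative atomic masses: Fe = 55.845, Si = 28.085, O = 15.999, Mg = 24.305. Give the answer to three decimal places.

0.454 Mg apfu

MgO: 7.39/40.304 = 0.18336 mol → 0.18336 mol Mg, 0.18336 mol O.
FeO: 44.80/71.844 = 0.62357 mol → 0.62357 mol Fe, 0.62357 mol O.
SiO2: 48.49/60.083 = 0.80705 mol → 0.80705 mol Si, 1.61410 mol O.
Total oxygen = 2.42103 mol. Normalization factor = 6/2.42103 = 2.47828.
Mg per 6 O = 0.18336 × 2.47828 = 0.454.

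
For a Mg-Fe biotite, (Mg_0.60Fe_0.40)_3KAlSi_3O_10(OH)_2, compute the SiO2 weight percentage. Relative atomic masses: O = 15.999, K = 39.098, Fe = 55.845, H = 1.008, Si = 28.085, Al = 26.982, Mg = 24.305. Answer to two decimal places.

M((Mg_0.60Fe_0.40)_3KAlSi_3O_10(OH)_2) = 455.102 g/mol; M(SiO2) = 60.083 g/mol.
Moles SiO2 per formula unit = 3 Si ÷ 1 = 3.0000.
SiO2 fraction = (3.0000 × 60.083) / 455.102 = 180.249/455.102 = 0.3961.

39.61 wt%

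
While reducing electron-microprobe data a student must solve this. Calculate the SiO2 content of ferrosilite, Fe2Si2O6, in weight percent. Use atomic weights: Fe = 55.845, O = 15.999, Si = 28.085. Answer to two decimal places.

Formula mass = 263.854 g/mol.
2 Si → 2.0000 mol SiO2 per formula unit; M(SiO2) = 60.083, so SiO2 mass = 120.166 g.
120.166/263.854 × 100 = 45.54 wt%.

45.54 wt%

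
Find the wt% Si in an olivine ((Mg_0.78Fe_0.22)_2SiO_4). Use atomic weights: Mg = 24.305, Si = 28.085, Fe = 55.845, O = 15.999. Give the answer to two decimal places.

18.17 mass %

Formula mass = 1.56·24.305 + 0.44·55.845 + 1·28.085 + 4·15.999 = 154.569 g/mol, of which 28.085 g is Si.
So Si makes up 28.085/154.569 = 0.1817 of the mass, i.e. 18.17%.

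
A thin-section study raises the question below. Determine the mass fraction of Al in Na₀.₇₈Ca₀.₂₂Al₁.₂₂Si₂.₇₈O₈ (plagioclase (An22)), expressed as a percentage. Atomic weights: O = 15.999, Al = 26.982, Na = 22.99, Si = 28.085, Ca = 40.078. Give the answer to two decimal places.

12.39 wt%

Formula mass = 0.78·22.99 + 0.22·40.078 + 1.22·26.982 + 2.78·28.085 + 8·15.999 = 265.736 g/mol, of which 32.918 g is Al.
So Al makes up 32.918/265.736 = 0.1239 of the mass, i.e. 12.39%.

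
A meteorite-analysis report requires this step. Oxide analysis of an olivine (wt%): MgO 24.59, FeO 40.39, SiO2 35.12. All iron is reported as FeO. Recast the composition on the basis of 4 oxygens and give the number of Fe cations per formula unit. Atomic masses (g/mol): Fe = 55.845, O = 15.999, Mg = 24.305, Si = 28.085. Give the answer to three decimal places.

24.59 wt% MgO ÷ 40.304 g/mol = 0.61011 mol, giving 0.61011 Mg and 0.61011 O.
40.39 wt% FeO ÷ 71.844 g/mol = 0.56219 mol, giving 0.56219 Fe and 0.56219 O.
35.12 wt% SiO2 ÷ 60.083 g/mol = 0.58452 mol, giving 0.58452 Si and 1.16904 O.
Oxygen sums to 2.34134; scaling by 4/2.34134 = 1.70842 puts the formula on 4 O.
Fe: 0.56219 × 1.70842 = 0.960 atoms per formula unit.

0.960 Fe apfu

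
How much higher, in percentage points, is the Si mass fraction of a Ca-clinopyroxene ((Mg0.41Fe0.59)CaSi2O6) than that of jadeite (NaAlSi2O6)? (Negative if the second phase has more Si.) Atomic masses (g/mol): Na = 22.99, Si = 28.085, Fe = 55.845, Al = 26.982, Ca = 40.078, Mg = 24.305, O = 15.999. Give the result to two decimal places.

Si in (Mg0.41Fe0.59)CaSi2O6: molar mass 235.156 g/mol; 2×28.085 = 56.170 g → 23.89 wt%.
Si in NaAlSi2O6: molar mass 202.136 g/mol; 2×28.085 = 56.170 g → 27.79 wt%.
Difference = 23.89 − 27.79 = -3.90 percentage points.

-3.90 percentage points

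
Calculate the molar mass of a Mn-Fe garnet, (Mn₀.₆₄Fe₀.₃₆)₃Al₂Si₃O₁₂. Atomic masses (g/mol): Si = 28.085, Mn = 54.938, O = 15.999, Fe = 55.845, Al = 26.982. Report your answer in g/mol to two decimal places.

M = 1.92(54.938) + 1.08(55.845) + 2(26.982) + 3(28.085) + 12(15.999)

496.00 g/mol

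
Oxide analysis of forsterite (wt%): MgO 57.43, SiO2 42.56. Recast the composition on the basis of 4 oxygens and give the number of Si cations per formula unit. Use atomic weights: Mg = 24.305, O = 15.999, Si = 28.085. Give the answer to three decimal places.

0.997 Si apfu

MgO: 57.43/40.304 = 1.42492 mol → 1.42492 mol Mg, 1.42492 mol O.
SiO2: 42.56/60.083 = 0.70835 mol → 0.70835 mol Si, 1.41670 mol O.
Total oxygen = 2.84162 mol. Normalization factor = 4/2.84162 = 1.40765.
Si per 4 O = 0.70835 × 1.40765 = 0.997.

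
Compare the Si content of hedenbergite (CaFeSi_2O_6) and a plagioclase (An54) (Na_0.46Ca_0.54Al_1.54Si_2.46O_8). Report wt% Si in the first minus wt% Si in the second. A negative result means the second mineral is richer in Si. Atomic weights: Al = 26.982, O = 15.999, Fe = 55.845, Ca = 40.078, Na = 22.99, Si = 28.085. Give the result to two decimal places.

M(CaFeSi_2O_6) = 248.087 g/mol, so wt% Si = 56.170/248.087 × 100 = 22.64%.
M(Na_0.46Ca_0.54Al_1.54Si_2.46O_8) = 270.851 g/mol, so wt% Si = 69.089/270.851 × 100 = 25.51%.
22.64 − 25.51 = -2.87 pp.

-2.87 percentage points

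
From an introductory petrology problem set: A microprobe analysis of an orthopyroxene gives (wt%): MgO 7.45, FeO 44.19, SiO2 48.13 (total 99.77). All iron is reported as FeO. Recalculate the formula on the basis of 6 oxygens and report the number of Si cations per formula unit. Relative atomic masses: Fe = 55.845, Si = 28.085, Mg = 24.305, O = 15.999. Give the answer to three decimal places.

7.45 wt% MgO ÷ 40.304 g/mol = 0.18485 mol, giving 0.18485 Mg and 0.18485 O.
44.19 wt% FeO ÷ 71.844 g/mol = 0.61508 mol, giving 0.61508 Fe and 0.61508 O.
48.13 wt% SiO2 ÷ 60.083 g/mol = 0.80106 mol, giving 0.80106 Si and 1.60212 O.
Oxygen sums to 2.40205; scaling by 6/2.40205 = 2.49787 puts the formula on 6 O.
Si: 0.80106 × 2.49787 = 2.001 atoms per formula unit.

2.001 Si apfu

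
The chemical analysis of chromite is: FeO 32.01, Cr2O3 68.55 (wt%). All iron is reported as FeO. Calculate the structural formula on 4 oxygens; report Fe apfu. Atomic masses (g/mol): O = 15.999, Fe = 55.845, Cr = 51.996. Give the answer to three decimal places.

0.991 Fe apfu

FeO (M=71.844): mol = 0.44555; Fe = 0.44555, O = 0.44555.
Cr2O3 (M=151.989): mol = 0.45102; Cr = 0.90204, O = 1.35306.
ΣO = 1.79861; factor = 4/ΣO = 2.22394.
Fe apfu = 0.44555 × 2.22394 = 0.991.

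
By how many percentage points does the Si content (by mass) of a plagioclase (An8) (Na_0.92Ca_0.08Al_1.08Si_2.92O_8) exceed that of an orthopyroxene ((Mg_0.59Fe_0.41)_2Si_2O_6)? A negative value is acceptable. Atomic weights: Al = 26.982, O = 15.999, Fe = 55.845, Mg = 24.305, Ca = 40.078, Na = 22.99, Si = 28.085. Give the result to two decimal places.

M(Na_0.92Ca_0.08Al_1.08Si_2.92O_8) = 263.498 g/mol, so wt% Si = 82.008/263.498 × 100 = 31.12%.
M((Mg_0.59Fe_0.41)_2Si_2O_6) = 226.637 g/mol, so wt% Si = 56.170/226.637 × 100 = 24.78%.
31.12 − 24.78 = 6.34 pp.

6.34 percentage points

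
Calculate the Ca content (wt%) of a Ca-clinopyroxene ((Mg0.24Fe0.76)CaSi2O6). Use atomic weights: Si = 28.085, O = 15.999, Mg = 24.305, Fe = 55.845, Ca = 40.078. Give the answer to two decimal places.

M((Mg0.24Fe0.76)CaSi2O6) = 240.517 g/mol.
Ca contributes 1 × 40.078 = 40.078 g per mole.
40.078/240.517 = 0.1666 → 16.66%.

16.66 wt%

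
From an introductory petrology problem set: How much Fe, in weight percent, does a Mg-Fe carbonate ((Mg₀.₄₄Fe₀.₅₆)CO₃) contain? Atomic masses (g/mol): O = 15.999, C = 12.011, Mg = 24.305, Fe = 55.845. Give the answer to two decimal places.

30.67 weight percent

Formula mass = 0.44*24.305 + 0.56*55.845 + 1*12.011 + 3*15.999 = 101.975 g/mol, of which 31.273 g is Fe.
So Fe makes up 31.273/101.975 = 0.3067 of the mass, i.e. 30.67%.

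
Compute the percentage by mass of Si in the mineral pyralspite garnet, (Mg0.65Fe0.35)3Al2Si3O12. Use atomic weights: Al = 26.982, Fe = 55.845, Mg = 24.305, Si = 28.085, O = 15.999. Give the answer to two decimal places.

19.31 weight percent

Molar mass of (Mg0.65Fe0.35)3Al2Si3O12: 1.95·24.305 + 1.05·55.845 + 2·26.982 + 3·28.085 + 12·15.999 = 436.239 g/mol.
Mass of Si per formula unit: 3 × 28.085 = 84.255 g.
Weight fraction Si = 84.255 / 436.239 = 0.1931.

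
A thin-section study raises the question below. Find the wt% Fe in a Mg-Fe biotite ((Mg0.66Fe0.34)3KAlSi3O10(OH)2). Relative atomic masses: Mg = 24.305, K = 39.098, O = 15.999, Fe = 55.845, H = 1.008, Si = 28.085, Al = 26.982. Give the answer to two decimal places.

12.67 weight percent

Molar mass of (Mg0.66Fe0.34)3KAlSi3O10(OH)2: 1.98·24.305 + 1.02·55.845 + 1·39.098 + 1·26.982 + 3·28.085 + 12·15.999 + 2·1.008 = 449.425 g/mol.
Mass of Fe per formula unit: 1.02 × 55.845 = 56.962 g.
Weight fraction Fe = 56.962 / 449.425 = 0.1267.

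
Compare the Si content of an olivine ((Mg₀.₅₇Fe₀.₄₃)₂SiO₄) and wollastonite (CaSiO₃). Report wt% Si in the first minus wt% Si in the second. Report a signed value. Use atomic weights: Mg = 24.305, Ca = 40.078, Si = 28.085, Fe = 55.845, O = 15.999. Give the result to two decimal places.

M((Mg₀.₅₇Fe₀.₄₃)₂SiO₄) = 167.815 g/mol, so wt% Si = 28.085/167.815 × 100 = 16.74%.
M(CaSiO₃) = 116.160 g/mol, so wt% Si = 28.085/116.160 × 100 = 24.18%.
16.74 − 24.18 = -7.44 pp.

-7.44 percentage points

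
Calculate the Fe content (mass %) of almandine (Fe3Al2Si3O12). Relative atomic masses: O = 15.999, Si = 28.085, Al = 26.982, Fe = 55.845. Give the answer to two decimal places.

33.66 mass %

M(Fe3Al2Si3O12) = 497.742 g/mol.
Fe contributes 3 × 55.845 = 167.535 g per mole.
167.535/497.742 = 0.3366 → 33.66%.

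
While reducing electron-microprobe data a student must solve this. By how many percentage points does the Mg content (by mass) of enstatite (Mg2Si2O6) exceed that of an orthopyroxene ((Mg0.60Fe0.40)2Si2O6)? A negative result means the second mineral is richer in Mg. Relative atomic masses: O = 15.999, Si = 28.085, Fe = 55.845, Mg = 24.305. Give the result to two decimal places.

M(Mg2Si2O6) = 200.774 g/mol, so wt% Mg = 48.610/200.774 × 100 = 24.21%.
M((Mg0.60Fe0.40)2Si2O6) = 226.006 g/mol, so wt% Mg = 29.166/226.006 × 100 = 12.90%.
24.21 − 12.90 = 11.31 pp.

11.31 percentage points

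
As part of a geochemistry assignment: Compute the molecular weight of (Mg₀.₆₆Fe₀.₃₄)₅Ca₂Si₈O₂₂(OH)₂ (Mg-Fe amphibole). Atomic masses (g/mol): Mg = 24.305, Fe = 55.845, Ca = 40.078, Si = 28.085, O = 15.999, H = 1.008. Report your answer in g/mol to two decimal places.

865.97 g/mol

The formula mass is the sum 3.30(24.305) + 1.70(55.845) + 2(40.078) + 8(28.085) + 24(15.999) + 2(1.008).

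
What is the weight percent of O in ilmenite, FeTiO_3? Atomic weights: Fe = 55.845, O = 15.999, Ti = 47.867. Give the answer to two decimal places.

Formula mass = 1×55.845 + 1×47.867 + 3×15.999 = 151.709 g/mol, of which 47.997 g is O.
So O makes up 47.997/151.709 = 0.3164 of the mass, i.e. 31.64%.

31.64 weight percent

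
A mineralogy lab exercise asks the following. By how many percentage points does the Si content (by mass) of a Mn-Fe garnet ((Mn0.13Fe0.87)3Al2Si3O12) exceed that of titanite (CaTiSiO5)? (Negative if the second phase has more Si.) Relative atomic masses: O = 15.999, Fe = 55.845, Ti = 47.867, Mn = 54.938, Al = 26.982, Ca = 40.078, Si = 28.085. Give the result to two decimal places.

M((Mn0.13Fe0.87)3Al2Si3O12) = 497.388 g/mol, so wt% Si = 84.255/497.388 × 100 = 16.94%.
M(CaTiSiO5) = 196.025 g/mol, so wt% Si = 28.085/196.025 × 100 = 14.33%.
16.94 − 14.33 = 2.61 pp.

2.61 percentage points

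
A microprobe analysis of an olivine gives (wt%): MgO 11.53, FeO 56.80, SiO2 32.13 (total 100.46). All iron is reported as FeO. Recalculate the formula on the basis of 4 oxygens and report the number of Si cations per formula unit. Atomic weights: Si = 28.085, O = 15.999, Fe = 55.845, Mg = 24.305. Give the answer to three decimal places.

0.997 Si apfu

MgO (M=40.304): mol = 0.28608; Mg = 0.28608, O = 0.28608.
FeO (M=71.844): mol = 0.79060; Fe = 0.79060, O = 0.79060.
SiO2 (M=60.083): mol = 0.53476; Si = 0.53476, O = 1.06952.
ΣO = 2.14620; factor = 4/ΣO = 1.86376.
Si apfu = 0.53476 × 1.86376 = 0.997.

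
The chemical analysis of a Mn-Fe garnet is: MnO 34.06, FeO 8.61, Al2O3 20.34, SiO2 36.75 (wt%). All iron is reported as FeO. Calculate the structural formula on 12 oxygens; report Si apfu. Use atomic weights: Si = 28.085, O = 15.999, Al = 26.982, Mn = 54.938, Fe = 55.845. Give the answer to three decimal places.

3.031 Si apfu

34.06 wt% MnO ÷ 70.937 g/mol = 0.48014 mol, giving 0.48014 Mn and 0.48014 O.
8.61 wt% FeO ÷ 71.844 g/mol = 0.11984 mol, giving 0.11984 Fe and 0.11984 O.
20.34 wt% Al2O3 ÷ 101.961 g/mol = 0.19949 mol, giving 0.39898 Al and 0.59847 O.
36.75 wt% SiO2 ÷ 60.083 g/mol = 0.61165 mol, giving 0.61165 Si and 1.22330 O.
Oxygen sums to 2.42175; scaling by 12/2.42175 = 4.95509 puts the formula on 12 O.
Si: 0.61165 × 4.95509 = 3.031 atoms per formula unit.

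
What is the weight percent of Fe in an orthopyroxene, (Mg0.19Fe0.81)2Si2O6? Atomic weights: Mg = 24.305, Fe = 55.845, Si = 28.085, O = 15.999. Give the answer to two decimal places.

35.92 wt%

M((Mg0.19Fe0.81)2Si2O6) = 251.869 g/mol.
Fe contributes 1.62 × 55.845 = 90.469 g per mole.
90.469/251.869 = 0.3592 → 35.92%.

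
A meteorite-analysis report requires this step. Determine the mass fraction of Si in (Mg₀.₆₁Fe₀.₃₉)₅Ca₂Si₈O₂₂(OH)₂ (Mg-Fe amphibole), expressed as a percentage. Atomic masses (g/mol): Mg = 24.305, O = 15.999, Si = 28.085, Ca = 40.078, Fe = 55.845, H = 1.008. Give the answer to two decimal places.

Formula mass = 3.05×24.305 + 1.95×55.845 + 2×40.078 + 8×28.085 + 24×15.999 + 2×1.008 = 873.856 g/mol, of which 224.680 g is Si.
So Si makes up 224.680/873.856 = 0.2571 of the mass, i.e. 25.71%.

25.71 wt%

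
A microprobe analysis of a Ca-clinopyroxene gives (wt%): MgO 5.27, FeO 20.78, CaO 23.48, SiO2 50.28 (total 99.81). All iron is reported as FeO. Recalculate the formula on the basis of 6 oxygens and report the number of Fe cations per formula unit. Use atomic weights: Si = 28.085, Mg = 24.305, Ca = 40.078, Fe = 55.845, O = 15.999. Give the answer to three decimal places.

0.691 Fe apfu

5.27 wt% MgO ÷ 40.304 g/mol = 0.13076 mol, giving 0.13076 Mg and 0.13076 O.
20.78 wt% FeO ÷ 71.844 g/mol = 0.28924 mol, giving 0.28924 Fe and 0.28924 O.
23.48 wt% CaO ÷ 56.077 g/mol = 0.41871 mol, giving 0.41871 Ca and 0.41871 O.
50.28 wt% SiO2 ÷ 60.083 g/mol = 0.83684 mol, giving 0.83684 Si and 1.67368 O.
Oxygen sums to 2.51239; scaling by 6/2.51239 = 2.38816 puts the formula on 6 O.
Fe: 0.28924 × 2.38816 = 0.691 atoms per formula unit.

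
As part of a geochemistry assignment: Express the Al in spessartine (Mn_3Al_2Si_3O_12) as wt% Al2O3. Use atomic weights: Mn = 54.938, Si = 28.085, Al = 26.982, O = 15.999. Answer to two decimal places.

M(Mn_3Al_2Si_3O_12) = 495.021 g/mol; M(Al2O3) = 101.961 g/mol.
Moles Al2O3 per formula unit = 2 Al ÷ 2 = 1.0000.
Al2O3 fraction = (1.0000 × 101.961) / 495.021 = 101.961/495.021 = 0.2060.

20.60 wt%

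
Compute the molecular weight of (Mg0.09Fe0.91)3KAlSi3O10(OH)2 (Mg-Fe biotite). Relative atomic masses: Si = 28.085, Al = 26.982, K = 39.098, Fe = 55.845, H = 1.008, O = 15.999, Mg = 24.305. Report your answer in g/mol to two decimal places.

503.36 g/mol

The formula mass is the sum 0.27×24.305 + 2.73×55.845 + 1×39.098 + 1×26.982 + 3×28.085 + 12×15.999 + 2×1.008.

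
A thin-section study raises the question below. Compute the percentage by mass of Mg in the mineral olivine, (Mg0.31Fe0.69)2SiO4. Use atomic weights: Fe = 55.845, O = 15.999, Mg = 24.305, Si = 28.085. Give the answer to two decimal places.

8.18 wt%

M((Mg0.31Fe0.69)2SiO4) = 184.216 g/mol.
Mg contributes 0.62 × 24.305 = 15.069 g per mole.
15.069/184.216 = 0.0818 → 8.18%.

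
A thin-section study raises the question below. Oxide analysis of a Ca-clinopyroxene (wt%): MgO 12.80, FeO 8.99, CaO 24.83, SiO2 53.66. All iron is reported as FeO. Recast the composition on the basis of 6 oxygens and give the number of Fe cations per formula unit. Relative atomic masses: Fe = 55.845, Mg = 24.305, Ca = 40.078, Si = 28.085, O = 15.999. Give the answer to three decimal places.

MgO (M=40.304): mol = 0.31759; Mg = 0.31759, O = 0.31759.
FeO (M=71.844): mol = 0.12513; Fe = 0.12513, O = 0.12513.
CaO (M=56.077): mol = 0.44278; Ca = 0.44278, O = 0.44278.
SiO2 (M=60.083): mol = 0.89310; Si = 0.89310, O = 1.78620.
ΣO = 2.67170; factor = 6/ΣO = 2.24576.
Fe apfu = 0.12513 × 2.24576 = 0.281.

0.281 Fe apfu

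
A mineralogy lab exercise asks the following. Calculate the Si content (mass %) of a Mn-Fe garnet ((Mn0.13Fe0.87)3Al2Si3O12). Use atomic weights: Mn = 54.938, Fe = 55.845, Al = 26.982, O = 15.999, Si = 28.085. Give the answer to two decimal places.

16.94 mass %

Formula mass = 0.39×54.938 + 2.61×55.845 + 2×26.982 + 3×28.085 + 12×15.999 = 497.388 g/mol, of which 84.255 g is Si.
So Si makes up 84.255/497.388 = 0.1694 of the mass, i.e. 16.94%.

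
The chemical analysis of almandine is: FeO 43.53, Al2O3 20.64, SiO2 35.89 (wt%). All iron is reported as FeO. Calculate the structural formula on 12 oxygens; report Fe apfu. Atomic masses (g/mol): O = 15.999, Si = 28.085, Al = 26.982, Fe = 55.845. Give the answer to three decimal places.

3.020 Fe apfu

43.53 wt% FeO ÷ 71.844 g/mol = 0.60590 mol, giving 0.60590 Fe and 0.60590 O.
20.64 wt% Al2O3 ÷ 101.961 g/mol = 0.20243 mol, giving 0.40486 Al and 0.60729 O.
35.89 wt% SiO2 ÷ 60.083 g/mol = 0.59734 mol, giving 0.59734 Si and 1.19468 O.
Oxygen sums to 2.40787; scaling by 12/2.40787 = 4.98366 puts the formula on 12 O.
Fe: 0.60590 × 4.98366 = 3.020 atoms per formula unit.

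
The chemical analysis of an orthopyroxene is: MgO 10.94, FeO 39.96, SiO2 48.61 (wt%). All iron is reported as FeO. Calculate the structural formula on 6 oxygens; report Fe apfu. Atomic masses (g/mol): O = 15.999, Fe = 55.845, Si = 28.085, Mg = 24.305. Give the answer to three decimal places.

1.365 Fe apfu

MgO: 10.94/40.304 = 0.27144 mol → 0.27144 mol Mg, 0.27144 mol O.
FeO: 39.96/71.844 = 0.55621 mol → 0.55621 mol Fe, 0.55621 mol O.
SiO2: 48.61/60.083 = 0.80905 mol → 0.80905 mol Si, 1.61810 mol O.
Total oxygen = 2.44575 mol. Normalization factor = 6/2.44575 = 2.45324.
Fe per 6 O = 0.55621 × 2.45324 = 1.365.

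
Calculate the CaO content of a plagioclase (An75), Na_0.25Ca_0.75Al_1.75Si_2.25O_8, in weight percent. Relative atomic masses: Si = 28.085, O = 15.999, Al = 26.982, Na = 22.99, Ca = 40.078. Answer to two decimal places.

M(Na_0.25Ca_0.75Al_1.75Si_2.25O_8) = 274.208 g/mol; M(CaO) = 56.077 g/mol.
Moles CaO per formula unit = 0.75 Ca ÷ 1 = 0.7500.
CaO fraction = (0.7500 × 56.077) / 274.208 = 42.058/274.208 = 0.1534.

15.34 wt%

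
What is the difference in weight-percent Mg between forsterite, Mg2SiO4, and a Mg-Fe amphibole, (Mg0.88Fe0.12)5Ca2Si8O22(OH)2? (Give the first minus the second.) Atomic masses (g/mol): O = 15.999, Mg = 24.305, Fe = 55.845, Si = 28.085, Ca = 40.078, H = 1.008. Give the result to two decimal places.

Mg in Mg2SiO4: molar mass 140.691 g/mol; 2×24.305 = 48.610 g → 34.55 wt%.
Mg in (Mg0.88Fe0.12)5Ca2Si8O22(OH)2: molar mass 831.277 g/mol; 4.40×24.305 = 106.942 g → 12.86 wt%.
Difference = 34.55 − 12.86 = 21.69 percentage points.

21.69 percentage points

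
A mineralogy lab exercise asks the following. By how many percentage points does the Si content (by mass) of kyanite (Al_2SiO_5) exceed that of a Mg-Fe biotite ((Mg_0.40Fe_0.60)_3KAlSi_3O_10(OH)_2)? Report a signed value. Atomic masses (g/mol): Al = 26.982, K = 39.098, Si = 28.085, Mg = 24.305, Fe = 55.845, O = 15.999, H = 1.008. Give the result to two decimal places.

M(Al_2SiO_5) = 162.044 g/mol, so wt% Si = 28.085/162.044 × 100 = 17.33%.
M((Mg_0.40Fe_0.60)_3KAlSi_3O_10(OH)_2) = 474.026 g/mol, so wt% Si = 84.255/474.026 × 100 = 17.77%.
17.33 − 17.77 = -0.44 pp.

-0.44 percentage points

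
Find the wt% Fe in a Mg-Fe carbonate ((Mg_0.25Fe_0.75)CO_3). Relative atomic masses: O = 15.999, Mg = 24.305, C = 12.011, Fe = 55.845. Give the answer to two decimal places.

38.79 mass %

Formula mass = 0.25*24.305 + 0.75*55.845 + 1*12.011 + 3*15.999 = 107.968 g/mol, of which 41.884 g is Fe.
So Fe makes up 41.884/107.968 = 0.3879 of the mass, i.e. 38.79%.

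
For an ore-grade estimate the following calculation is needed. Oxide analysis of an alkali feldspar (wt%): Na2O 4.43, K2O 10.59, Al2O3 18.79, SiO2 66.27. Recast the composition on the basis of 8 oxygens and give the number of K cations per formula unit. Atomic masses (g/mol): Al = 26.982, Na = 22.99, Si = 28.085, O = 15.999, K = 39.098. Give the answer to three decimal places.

0.611 K apfu

Na2O: 4.43/61.979 = 0.07148 mol → 0.14296 mol Na, 0.07148 mol O.
K2O: 10.59/94.195 = 0.11243 mol → 0.22486 mol K, 0.11243 mol O.
Al2O3: 18.79/101.961 = 0.18429 mol → 0.36858 mol Al, 0.55287 mol O.
SiO2: 66.27/60.083 = 1.10297 mol → 1.10297 mol Si, 2.20594 mol O.
Total oxygen = 2.94272 mol. Normalization factor = 8/2.94272 = 2.71857.
K per 8 O = 0.22486 × 2.71857 = 0.611.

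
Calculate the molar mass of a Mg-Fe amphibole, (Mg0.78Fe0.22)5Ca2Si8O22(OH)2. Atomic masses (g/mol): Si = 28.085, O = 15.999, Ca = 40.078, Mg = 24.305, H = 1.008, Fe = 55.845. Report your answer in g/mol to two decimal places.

The formula mass is the sum 3.90·24.305 + 1.10·55.845 + 2·40.078 + 8·28.085 + 24·15.999 + 2·1.008.

847.05 g/mol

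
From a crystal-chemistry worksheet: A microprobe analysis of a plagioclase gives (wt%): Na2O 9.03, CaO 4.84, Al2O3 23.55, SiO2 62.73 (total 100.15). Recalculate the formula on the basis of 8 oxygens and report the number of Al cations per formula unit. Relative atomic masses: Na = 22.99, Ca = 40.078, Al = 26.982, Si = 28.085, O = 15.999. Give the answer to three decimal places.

1.227 Al apfu

Na2O: 9.03/61.979 = 0.14569 mol → 0.29138 mol Na, 0.14569 mol O.
CaO: 4.84/56.077 = 0.08631 mol → 0.08631 mol Ca, 0.08631 mol O.
Al2O3: 23.55/101.961 = 0.23097 mol → 0.46194 mol Al, 0.69291 mol O.
SiO2: 62.73/60.083 = 1.04406 mol → 1.04406 mol Si, 2.08812 mol O.
Total oxygen = 3.01303 mol. Normalization factor = 8/3.01303 = 2.65513.
Al per 8 O = 0.46194 × 2.65513 = 1.227.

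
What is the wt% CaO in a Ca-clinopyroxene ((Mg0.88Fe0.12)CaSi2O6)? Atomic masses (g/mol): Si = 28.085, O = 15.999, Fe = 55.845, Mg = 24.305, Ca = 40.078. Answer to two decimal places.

25.45 wt%

Formula mass = 220.332 g/mol.
1 Ca → 1.0000 mol CaO per formula unit; M(CaO) = 56.077, so CaO mass = 56.077 g.
56.077/220.332 × 100 = 25.45 wt%.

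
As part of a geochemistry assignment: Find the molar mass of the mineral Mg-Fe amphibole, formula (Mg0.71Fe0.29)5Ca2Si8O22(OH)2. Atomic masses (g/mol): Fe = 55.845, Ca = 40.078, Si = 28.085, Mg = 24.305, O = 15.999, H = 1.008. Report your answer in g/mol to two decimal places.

858.09 g/mol

M = 3.55*24.305 + 1.45*55.845 + 2*40.078 + 8*28.085 + 24*15.999 + 2*1.008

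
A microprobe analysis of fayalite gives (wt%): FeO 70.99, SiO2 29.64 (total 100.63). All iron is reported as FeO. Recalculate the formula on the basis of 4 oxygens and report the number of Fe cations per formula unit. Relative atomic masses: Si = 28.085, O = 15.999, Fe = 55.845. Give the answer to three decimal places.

2.001 Fe apfu

70.99 wt% FeO ÷ 71.844 g/mol = 0.98811 mol, giving 0.98811 Fe and 0.98811 O.
29.64 wt% SiO2 ÷ 60.083 g/mol = 0.49332 mol, giving 0.49332 Si and 0.98664 O.
Oxygen sums to 1.97475; scaling by 4/1.97475 = 2.02557 puts the formula on 4 O.
Fe: 0.98811 × 2.02557 = 2.001 atoms per formula unit.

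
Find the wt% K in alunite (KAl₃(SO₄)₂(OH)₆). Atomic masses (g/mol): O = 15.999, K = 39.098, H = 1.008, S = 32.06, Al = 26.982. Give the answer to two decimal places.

Molar mass of KAl₃(SO₄)₂(OH)₆: 1*39.098 + 3*26.982 + 2*32.06 + 14*15.999 + 6*1.008 = 414.198 g/mol.
Mass of K per formula unit: 1 × 39.098 = 39.098 g.
Weight fraction K = 39.098 / 414.198 = 0.0944.

9.44 weight percent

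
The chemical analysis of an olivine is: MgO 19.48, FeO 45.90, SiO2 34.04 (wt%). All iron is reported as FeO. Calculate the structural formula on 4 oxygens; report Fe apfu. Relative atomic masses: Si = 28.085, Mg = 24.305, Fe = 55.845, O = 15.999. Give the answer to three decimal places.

19.48 wt% MgO ÷ 40.304 g/mol = 0.48333 mol, giving 0.48333 Mg and 0.48333 O.
45.90 wt% FeO ÷ 71.844 g/mol = 0.63888 mol, giving 0.63888 Fe and 0.63888 O.
34.04 wt% SiO2 ÷ 60.083 g/mol = 0.56655 mol, giving 0.56655 Si and 1.13310 O.
Oxygen sums to 2.25531; scaling by 4/2.25531 = 1.77359 puts the formula on 4 O.
Fe: 0.63888 × 1.77359 = 1.133 atoms per formula unit.

1.133 Fe apfu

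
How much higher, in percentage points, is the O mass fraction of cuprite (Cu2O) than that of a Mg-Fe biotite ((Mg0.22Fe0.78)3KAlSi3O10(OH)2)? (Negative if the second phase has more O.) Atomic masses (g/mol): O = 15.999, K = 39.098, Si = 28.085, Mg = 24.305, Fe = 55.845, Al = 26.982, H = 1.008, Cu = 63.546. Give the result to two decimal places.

First mineral: 15.999 g O in 143.091 g formula = 11.18 wt% O.
Second mineral: 191.988 g O in 491.058 g formula = 39.10 wt% O.
11.18% − 39.10% gives a difference of -27.92 percentage points.

-27.92 percentage points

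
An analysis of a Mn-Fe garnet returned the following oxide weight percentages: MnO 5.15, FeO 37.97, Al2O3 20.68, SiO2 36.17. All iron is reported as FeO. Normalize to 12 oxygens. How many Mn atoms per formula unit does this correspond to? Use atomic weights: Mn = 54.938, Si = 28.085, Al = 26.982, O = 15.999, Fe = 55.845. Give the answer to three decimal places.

0.361 Mn apfu

MnO: 5.15/70.937 = 0.07260 mol → 0.07260 mol Mn, 0.07260 mol O.
FeO: 37.97/71.844 = 0.52851 mol → 0.52851 mol Fe, 0.52851 mol O.
Al2O3: 20.68/101.961 = 0.20282 mol → 0.40564 mol Al, 0.60846 mol O.
SiO2: 36.17/60.083 = 0.60200 mol → 0.60200 mol Si, 1.20400 mol O.
Total oxygen = 2.41357 mol. Normalization factor = 12/2.41357 = 4.97189.
Mn per 12 O = 0.07260 × 4.97189 = 0.361.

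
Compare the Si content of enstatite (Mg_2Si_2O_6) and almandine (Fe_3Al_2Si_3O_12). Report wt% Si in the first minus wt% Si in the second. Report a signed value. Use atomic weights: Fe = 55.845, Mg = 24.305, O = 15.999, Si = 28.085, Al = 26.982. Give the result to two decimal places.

Si in Mg_2Si_2O_6: molar mass 200.774 g/mol; 2×28.085 = 56.170 g → 27.98 wt%.
Si in Fe_3Al_2Si_3O_12: molar mass 497.742 g/mol; 3×28.085 = 84.255 g → 16.93 wt%.
Difference = 27.98 − 16.93 = 11.05 percentage points.

11.05 percentage points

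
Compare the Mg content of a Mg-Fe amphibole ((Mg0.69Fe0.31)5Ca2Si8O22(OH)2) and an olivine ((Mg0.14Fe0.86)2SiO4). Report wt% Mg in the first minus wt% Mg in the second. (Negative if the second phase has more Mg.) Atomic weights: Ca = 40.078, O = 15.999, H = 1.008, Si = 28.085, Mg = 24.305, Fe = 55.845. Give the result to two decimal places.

6.25 percentage points

M((Mg0.69Fe0.31)5Ca2Si8O22(OH)2) = 861.240 g/mol, so wt% Mg = 83.852/861.240 × 100 = 9.74%.
M((Mg0.14Fe0.86)2SiO4) = 194.940 g/mol, so wt% Mg = 6.805/194.940 × 100 = 3.49%.
9.74 − 3.49 = 6.25 pp.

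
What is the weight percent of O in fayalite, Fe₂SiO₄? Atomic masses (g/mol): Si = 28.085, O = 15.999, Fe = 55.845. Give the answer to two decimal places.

Molar mass of Fe₂SiO₄: 2×55.845 + 1×28.085 + 4×15.999 = 203.771 g/mol.
Mass of O per formula unit: 4 × 15.999 = 63.996 g.
Weight fraction O = 63.996 / 203.771 = 0.3141.

31.41 weight percent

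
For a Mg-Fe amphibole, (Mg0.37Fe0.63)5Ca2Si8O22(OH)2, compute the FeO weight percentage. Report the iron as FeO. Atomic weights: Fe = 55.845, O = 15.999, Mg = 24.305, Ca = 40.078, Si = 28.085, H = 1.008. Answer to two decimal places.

Formula mass = 911.704 g/mol.
3.15 Fe → 3.1500 mol FeO per formula unit; M(FeO) = 71.844, so FeO mass = 226.309 g.
226.309/911.704 × 100 = 24.82 wt%.

24.82 wt%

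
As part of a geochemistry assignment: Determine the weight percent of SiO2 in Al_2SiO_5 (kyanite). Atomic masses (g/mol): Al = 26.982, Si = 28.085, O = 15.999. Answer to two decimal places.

37.08 wt%

Molar mass of Al_2SiO_5 = 2*26.982 + 1*28.085 + 5*15.999 = 162.044 g/mol.
Each formula unit contains 1 Si, equivalent to 1/1 = 1.0000 mol SiO2.
M(SiO2) = 1×28.085 + 2×15.999 = 60.083 g/mol.
Mass of SiO2 per formula unit = 1.0000 × 60.083 = 60.083 g.
SiO2 wt% = 60.083 / 162.044 × 100 = 37.08%.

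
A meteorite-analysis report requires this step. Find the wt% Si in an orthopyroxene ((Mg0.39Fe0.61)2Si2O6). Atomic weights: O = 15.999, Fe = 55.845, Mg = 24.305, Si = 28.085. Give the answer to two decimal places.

23.48 mass %

Formula mass = 0.78·24.305 + 1.22·55.845 + 2·28.085 + 6·15.999 = 239.253 g/mol, of which 56.170 g is Si.
So Si makes up 56.170/239.253 = 0.2348 of the mass, i.e. 23.48%.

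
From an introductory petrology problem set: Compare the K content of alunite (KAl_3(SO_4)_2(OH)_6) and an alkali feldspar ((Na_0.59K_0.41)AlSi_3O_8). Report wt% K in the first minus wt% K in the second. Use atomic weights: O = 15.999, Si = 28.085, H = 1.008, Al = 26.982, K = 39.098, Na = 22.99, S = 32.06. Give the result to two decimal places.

M(KAl_3(SO_4)_2(OH)_6) = 414.198 g/mol, so wt% K = 39.098/414.198 × 100 = 9.44%.
M((Na_0.59K_0.41)AlSi_3O_8) = 268.823 g/mol, so wt% K = 16.030/268.823 × 100 = 5.96%.
9.44 − 5.96 = 3.48 pp.

3.48 percentage points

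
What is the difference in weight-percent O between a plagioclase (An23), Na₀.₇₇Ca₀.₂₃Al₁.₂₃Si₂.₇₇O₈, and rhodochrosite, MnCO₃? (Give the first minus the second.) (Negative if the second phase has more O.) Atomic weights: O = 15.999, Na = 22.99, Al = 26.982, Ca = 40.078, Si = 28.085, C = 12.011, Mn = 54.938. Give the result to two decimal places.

First mineral: 127.992 g O in 265.896 g formula = 48.14 wt% O.
Second mineral: 47.997 g O in 114.946 g formula = 41.76 wt% O.
48.14% − 41.76% gives a difference of 6.38 percentage points.

6.38 percentage points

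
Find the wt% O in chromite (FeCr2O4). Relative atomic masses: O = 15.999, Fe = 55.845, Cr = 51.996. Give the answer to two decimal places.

28.59 weight percent

Formula mass = 1*55.845 + 2*51.996 + 4*15.999 = 223.833 g/mol, of which 63.996 g is O.
So O makes up 63.996/223.833 = 0.2859 of the mass, i.e. 28.59%.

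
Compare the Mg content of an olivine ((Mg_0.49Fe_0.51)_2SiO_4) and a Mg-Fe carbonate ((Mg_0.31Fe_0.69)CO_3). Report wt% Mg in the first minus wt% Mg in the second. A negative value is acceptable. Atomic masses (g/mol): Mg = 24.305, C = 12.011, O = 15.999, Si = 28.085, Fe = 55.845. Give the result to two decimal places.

6.68 percentage points

M((Mg_0.49Fe_0.51)_2SiO_4) = 172.862 g/mol, so wt% Mg = 23.819/172.862 × 100 = 13.78%.
M((Mg_0.31Fe_0.69)CO_3) = 106.076 g/mol, so wt% Mg = 7.535/106.076 × 100 = 7.10%.
13.78 − 7.10 = 6.68 pp.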